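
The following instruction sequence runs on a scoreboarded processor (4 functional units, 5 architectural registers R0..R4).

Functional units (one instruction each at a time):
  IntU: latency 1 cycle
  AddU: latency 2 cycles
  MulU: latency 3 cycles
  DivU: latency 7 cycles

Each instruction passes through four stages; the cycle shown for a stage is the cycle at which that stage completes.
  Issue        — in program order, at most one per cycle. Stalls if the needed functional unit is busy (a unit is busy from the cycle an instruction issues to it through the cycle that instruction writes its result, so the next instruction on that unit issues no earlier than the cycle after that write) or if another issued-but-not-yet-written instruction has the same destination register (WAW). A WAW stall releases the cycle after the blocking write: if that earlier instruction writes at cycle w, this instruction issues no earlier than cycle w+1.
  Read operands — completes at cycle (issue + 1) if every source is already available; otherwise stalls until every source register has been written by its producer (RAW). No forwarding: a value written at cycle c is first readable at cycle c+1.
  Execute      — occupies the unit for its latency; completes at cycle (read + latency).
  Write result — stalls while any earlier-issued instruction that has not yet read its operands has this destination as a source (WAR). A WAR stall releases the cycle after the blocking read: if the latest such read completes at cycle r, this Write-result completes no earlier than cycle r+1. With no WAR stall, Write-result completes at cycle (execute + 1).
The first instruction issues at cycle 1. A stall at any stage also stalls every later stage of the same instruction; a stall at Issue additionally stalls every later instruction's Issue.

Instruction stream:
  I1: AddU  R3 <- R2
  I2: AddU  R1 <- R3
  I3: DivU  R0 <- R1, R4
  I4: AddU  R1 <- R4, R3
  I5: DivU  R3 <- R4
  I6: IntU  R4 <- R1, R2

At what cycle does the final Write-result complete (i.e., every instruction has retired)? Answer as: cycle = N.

I1  is:1  ro:2  ex:4  wr:5
I2  is:6  ro:7  ex:9  wr:10  — struct: AddU busy until I1 writes@5
I3  is:7  ro:11  ex:18  wr:19  — RAW R1: wait I2 write@10
I4  is:11  ro:12  ex:14  wr:15  — struct: AddU busy until I2 writes@10
I5  is:20  ro:21  ex:28  wr:29  — struct: DivU busy until I3 writes@19
I6  is:21  ro:22  ex:23  wr:24

cycle = 29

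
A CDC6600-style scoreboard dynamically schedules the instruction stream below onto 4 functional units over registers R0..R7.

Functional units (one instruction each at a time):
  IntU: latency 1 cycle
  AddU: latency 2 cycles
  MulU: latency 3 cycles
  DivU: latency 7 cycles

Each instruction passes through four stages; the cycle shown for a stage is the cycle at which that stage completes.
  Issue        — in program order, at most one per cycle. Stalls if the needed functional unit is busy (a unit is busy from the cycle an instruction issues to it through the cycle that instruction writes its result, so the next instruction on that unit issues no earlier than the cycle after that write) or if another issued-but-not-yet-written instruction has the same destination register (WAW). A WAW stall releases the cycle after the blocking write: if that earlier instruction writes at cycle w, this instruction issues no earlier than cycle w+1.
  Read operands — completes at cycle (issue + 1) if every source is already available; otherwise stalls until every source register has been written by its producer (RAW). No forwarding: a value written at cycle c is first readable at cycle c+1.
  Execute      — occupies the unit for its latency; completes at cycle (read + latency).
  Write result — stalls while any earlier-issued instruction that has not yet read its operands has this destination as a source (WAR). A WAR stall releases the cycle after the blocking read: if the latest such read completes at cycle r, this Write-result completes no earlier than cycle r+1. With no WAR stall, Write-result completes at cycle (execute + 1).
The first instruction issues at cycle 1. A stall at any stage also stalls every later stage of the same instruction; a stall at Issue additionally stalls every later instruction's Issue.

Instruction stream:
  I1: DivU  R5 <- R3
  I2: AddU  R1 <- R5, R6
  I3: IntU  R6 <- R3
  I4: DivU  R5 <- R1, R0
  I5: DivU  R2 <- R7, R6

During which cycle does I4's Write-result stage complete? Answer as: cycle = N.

cycle = 23

I1: IS=1 RO=2 EX=9 WR=10
I2: IS=2 RO=11 EX=13 WR=14  [RAW R5: wait I1 write@10]
I3: IS=3 RO=4 EX=5 WR=12  [WAR R6: wait I2 read@11]
I4: IS=11 RO=15 EX=22 WR=23  [struct: DivU busy until I1 writes@10; RAW R1: wait I2 write@14]
I5: IS=24 RO=25 EX=32 WR=33  [struct: DivU busy until I4 writes@23]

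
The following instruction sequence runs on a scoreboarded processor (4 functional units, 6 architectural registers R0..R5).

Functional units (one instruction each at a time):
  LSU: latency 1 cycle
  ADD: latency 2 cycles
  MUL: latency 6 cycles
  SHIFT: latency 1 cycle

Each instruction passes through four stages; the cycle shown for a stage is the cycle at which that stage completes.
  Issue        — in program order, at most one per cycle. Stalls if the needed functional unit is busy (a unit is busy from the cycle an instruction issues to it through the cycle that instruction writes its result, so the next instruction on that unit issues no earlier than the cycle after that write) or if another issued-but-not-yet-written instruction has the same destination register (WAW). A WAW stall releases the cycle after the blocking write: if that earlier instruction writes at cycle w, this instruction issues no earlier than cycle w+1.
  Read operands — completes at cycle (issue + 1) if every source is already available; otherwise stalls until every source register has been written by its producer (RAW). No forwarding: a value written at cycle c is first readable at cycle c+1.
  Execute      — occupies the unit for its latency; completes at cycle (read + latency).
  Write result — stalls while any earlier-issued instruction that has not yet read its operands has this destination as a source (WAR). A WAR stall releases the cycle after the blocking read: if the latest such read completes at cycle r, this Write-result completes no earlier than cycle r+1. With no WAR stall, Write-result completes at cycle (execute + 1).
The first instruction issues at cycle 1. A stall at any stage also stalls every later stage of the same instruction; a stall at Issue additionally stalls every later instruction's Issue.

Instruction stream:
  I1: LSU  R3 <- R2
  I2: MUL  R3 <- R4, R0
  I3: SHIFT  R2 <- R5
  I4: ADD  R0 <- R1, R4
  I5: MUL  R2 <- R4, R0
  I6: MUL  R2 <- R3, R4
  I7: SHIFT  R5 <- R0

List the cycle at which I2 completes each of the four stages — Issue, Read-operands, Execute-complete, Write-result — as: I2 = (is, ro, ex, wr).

I1: IS=1 RO=2 EX=3 WR=4
I2: IS=5 RO=6 EX=12 WR=13  [WAW R3: wait I1 write@4]
I3: IS=6 RO=7 EX=8 WR=9
I4: IS=7 RO=8 EX=10 WR=11
I5: IS=14 RO=15 EX=21 WR=22  [struct: MUL busy until I2 writes@13]
I6: IS=23 RO=24 EX=30 WR=31  [struct: MUL busy until I5 writes@22]
I7: IS=24 RO=25 EX=26 WR=27

I2 = (5, 6, 12, 13)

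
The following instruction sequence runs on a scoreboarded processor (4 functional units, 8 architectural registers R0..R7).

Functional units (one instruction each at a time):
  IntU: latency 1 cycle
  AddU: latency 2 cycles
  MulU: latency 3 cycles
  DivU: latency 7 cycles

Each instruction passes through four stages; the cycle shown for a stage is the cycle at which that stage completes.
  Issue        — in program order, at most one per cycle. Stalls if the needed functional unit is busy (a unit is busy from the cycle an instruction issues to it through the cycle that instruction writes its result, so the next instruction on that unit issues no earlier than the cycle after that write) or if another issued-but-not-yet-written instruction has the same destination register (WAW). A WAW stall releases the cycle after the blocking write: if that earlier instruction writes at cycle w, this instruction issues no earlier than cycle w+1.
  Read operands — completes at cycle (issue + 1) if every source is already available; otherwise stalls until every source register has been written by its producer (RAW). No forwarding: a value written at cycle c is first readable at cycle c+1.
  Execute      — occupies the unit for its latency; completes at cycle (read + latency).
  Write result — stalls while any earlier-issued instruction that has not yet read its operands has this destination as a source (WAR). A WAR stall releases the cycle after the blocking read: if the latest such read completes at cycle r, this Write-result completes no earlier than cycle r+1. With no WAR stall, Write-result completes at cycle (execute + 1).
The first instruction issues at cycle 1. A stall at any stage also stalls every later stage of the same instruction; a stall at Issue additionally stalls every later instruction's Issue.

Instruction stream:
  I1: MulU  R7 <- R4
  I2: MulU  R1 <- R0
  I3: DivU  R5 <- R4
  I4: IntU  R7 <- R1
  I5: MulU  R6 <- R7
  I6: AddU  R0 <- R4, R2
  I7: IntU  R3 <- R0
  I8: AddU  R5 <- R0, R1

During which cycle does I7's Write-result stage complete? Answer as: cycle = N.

cycle = 21

I1  is:1  ro:2  ex:5  wr:6
I2  is:7  ro:8  ex:11  wr:12  — struct: MulU busy until I1 writes@6
I3  is:8  ro:9  ex:16  wr:17
I4  is:9  ro:13  ex:14  wr:15  — RAW R1: wait I2 write@12
I5  is:13  ro:16  ex:19  wr:20  — struct: MulU busy until I2 writes@12, RAW R7: wait I4 write@15
I6  is:14  ro:15  ex:17  wr:18
I7  is:16  ro:19  ex:20  wr:21  — struct: IntU busy until I4 writes@15, RAW R0: wait I6 write@18
I8  is:19  ro:20  ex:22  wr:23  — struct: AddU busy until I6 writes@18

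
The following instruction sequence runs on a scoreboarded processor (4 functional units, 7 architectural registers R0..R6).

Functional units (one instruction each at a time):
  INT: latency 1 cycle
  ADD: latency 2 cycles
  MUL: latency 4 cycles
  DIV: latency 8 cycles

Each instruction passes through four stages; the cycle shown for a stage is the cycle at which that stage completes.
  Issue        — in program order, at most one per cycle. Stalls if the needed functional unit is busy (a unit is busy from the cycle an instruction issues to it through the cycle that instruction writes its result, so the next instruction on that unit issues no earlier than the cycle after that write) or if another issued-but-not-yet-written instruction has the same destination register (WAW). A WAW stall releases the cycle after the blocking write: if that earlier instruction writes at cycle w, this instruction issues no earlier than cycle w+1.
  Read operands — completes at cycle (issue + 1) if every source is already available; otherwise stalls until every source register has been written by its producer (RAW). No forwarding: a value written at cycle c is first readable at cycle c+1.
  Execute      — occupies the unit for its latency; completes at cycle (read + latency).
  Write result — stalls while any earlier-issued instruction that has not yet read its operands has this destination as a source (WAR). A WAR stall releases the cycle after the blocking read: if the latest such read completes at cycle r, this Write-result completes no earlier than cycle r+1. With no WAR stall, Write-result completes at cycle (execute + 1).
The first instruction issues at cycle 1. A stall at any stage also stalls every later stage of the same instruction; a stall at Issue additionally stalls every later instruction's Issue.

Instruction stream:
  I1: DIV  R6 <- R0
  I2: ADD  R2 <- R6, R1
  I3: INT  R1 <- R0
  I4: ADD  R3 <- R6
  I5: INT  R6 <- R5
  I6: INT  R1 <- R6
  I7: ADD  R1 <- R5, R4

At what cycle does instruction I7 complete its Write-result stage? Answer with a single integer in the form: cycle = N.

cycle = 29

[I1] 1/2/10/11
[I2] 2/12/14/15  (RAW R6: wait I1 write@11)
[I3] 3/4/5/13  (WAR R1: wait I2 read@12)
[I4] 16/17/19/20  (struct: ADD busy until I2 writes@15)
[I5] 17/18/19/20
[I6] 21/22/23/24  (struct: INT busy until I5 writes@20)
[I7] 25/26/28/29  (WAW R1: wait I6 write@24)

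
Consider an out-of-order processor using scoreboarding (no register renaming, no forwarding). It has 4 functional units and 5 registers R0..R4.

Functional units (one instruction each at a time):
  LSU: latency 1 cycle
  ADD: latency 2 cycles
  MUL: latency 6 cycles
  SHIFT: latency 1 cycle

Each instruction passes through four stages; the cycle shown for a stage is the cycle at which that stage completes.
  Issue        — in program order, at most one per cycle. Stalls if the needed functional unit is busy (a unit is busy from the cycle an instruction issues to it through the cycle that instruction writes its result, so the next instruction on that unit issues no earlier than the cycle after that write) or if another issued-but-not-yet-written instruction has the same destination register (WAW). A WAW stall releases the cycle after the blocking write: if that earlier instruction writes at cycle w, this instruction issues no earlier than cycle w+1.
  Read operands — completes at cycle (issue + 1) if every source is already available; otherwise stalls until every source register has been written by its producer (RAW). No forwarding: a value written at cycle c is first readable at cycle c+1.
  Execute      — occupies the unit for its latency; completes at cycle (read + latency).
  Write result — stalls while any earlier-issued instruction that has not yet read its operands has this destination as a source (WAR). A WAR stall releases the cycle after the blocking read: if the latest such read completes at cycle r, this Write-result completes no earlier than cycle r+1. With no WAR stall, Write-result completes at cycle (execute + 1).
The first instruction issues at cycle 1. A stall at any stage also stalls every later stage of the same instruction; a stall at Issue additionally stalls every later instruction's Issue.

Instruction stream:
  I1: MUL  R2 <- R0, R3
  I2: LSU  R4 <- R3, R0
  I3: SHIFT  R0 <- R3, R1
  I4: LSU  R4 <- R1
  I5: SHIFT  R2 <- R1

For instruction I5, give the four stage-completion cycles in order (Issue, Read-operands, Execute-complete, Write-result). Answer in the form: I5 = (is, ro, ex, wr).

I5 = (10, 11, 12, 13)

[I1] 1/2/8/9
[I2] 2/3/4/5
[I3] 3/4/5/6
[I4] 6/7/8/9  (struct: LSU busy until I2 writes@5)
[I5] 10/11/12/13  (WAW R2: wait I1 write@9)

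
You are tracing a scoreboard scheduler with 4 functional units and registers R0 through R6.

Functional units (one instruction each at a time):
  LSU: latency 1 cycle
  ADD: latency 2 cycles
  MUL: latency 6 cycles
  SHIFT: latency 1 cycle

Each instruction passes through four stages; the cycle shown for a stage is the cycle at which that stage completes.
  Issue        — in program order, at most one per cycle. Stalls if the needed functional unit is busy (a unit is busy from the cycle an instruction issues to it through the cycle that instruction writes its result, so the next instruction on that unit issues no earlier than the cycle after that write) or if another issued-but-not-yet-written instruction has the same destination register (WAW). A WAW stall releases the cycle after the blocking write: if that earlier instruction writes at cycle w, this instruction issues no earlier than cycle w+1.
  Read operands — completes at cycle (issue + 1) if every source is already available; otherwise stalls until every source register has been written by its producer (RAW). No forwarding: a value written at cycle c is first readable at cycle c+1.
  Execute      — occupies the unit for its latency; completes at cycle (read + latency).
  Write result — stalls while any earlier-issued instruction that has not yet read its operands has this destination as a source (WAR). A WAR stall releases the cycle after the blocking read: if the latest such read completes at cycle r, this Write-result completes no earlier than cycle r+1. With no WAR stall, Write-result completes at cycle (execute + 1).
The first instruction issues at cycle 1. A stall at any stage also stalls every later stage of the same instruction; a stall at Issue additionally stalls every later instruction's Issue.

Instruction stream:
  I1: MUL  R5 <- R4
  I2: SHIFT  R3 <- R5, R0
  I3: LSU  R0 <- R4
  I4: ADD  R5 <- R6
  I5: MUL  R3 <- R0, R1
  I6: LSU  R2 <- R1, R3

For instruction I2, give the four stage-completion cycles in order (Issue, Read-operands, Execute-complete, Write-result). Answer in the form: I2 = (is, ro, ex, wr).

I2 = (2, 10, 11, 12)

[1] issue I1 (MUL)
[2] I1 read-ops; issue I2 (SHIFT)
[3] issue I3 (LSU)
[4] I3 read-ops
[5] I3 finished on LSU
[8] I1 finished on MUL
[9] I1→R5
[10] I2 read-ops; issue I4 (ADD)
[11] I2 finished on SHIFT; I3→R0; I4 read-ops
[12] I2→R3
[13] I4 finished on ADD; issue I5 (MUL)
[14] I4→R5; I5 read-ops; issue I6 (LSU)
[20] I5 finished on MUL
[21] I5→R3
[22] I6 read-ops
[23] I6 finished on LSU
[24] I6→R2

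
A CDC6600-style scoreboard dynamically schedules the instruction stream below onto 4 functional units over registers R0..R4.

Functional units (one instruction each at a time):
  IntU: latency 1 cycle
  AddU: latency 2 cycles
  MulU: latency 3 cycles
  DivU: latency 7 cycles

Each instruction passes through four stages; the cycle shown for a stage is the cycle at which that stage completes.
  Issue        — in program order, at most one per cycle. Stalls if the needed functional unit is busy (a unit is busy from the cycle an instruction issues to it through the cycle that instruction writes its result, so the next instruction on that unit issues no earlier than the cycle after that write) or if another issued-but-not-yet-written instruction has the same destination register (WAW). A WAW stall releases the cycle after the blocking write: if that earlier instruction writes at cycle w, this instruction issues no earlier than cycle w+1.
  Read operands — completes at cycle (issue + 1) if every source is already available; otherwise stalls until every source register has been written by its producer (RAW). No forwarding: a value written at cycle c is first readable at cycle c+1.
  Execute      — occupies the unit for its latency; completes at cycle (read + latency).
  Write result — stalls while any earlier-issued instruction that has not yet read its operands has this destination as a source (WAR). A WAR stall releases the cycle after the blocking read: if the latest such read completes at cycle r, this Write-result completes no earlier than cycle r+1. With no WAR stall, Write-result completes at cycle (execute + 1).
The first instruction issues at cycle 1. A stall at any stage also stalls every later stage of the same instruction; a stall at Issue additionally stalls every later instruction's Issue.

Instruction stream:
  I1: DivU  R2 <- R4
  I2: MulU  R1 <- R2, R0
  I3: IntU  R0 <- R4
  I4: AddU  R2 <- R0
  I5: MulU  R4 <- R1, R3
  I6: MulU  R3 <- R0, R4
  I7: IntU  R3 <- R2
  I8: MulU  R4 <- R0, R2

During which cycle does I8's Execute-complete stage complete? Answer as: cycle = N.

cycle = 33

1) issue 1, read 2, done 9, write 10
2) issue 2, read 11, done 14, write 15  <RAW R2: wait I1 write@10>
3) issue 3, read 4, done 5, write 12  <WAR R0: wait I2 read@11>
4) issue 11, read 13, done 15, write 16  <WAW R2: wait I1 write@10 / RAW R0: wait I3 write@12>
5) issue 16, read 17, done 20, write 21  <struct: MulU busy until I2 writes@15>
6) issue 22, read 23, done 26, write 27  <struct: MulU busy until I5 writes@21>
7) issue 28, read 29, done 30, write 31  <WAW R3: wait I6 write@27>
8) issue 29, read 30, done 33, write 34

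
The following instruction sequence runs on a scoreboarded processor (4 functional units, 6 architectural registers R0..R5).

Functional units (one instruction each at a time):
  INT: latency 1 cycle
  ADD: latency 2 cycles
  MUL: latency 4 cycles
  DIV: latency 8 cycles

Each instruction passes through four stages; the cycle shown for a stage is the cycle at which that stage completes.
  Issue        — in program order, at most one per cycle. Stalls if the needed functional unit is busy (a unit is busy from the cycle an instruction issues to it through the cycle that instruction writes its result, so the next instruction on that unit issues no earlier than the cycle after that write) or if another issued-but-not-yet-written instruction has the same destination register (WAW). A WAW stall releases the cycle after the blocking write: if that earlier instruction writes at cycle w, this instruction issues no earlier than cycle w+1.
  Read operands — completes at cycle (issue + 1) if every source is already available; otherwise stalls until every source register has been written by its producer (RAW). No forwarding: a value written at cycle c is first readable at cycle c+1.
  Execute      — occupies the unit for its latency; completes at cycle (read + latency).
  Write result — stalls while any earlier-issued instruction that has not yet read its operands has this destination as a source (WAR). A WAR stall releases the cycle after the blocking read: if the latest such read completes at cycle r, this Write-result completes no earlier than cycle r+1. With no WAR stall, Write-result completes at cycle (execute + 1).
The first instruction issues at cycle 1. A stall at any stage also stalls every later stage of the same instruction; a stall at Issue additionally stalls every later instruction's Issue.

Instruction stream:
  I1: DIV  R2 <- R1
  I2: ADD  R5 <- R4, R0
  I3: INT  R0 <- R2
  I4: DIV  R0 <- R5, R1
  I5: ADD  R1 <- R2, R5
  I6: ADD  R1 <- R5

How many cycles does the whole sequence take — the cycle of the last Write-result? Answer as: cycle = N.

cycle 1: I1→DIV
cycle 2: I1 RO · I2→ADD
cycle 3: I2 RO · I3→INT
cycle 5: I2 EX
cycle 6: I2 WR R5
cycle 10: I1 EX
cycle 11: I1 WR R2
cycle 12: I3 RO
cycle 13: I3 EX
cycle 14: I3 WR R0
cycle 15: I4→DIV
cycle 16: I4 RO · I5→ADD
cycle 17: I5 RO
cycle 19: I5 EX
cycle 20: I5 WR R1
cycle 21: I6→ADD
cycle 22: I6 RO
cycle 24: I4 EX · I6 EX
cycle 25: I4 WR R0 · I6 WR R1

cycle = 25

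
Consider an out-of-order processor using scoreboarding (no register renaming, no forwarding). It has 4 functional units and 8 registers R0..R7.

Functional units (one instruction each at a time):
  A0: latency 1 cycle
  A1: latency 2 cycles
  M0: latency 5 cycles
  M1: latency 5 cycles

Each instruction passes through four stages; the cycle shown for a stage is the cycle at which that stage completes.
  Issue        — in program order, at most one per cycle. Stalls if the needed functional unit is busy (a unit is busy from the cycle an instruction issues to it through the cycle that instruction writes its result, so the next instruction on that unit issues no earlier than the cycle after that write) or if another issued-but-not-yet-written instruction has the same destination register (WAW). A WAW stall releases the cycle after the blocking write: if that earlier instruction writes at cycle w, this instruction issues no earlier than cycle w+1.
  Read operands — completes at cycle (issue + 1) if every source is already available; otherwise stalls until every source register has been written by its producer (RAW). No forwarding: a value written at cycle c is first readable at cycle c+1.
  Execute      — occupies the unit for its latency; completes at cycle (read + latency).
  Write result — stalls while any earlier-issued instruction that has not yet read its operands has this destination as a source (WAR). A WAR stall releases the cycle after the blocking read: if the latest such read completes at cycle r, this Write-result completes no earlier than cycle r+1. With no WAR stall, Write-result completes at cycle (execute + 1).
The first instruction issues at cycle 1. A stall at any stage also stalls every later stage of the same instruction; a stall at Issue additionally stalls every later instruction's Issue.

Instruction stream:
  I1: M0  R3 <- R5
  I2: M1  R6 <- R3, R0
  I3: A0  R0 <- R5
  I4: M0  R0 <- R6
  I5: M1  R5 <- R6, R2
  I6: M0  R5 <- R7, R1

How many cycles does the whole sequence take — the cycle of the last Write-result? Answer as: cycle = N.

1) issue 1, read 2, done 7, write 8
2) issue 2, read 9, done 14, write 15  <RAW R3: wait I1 write@8>
3) issue 3, read 4, done 5, write 10  <WAR R0: wait I2 read@9>
4) issue 11, read 16, done 21, write 22  <WAW R0: wait I3 write@10 / RAW R6: wait I2 write@15>
5) issue 16, read 17, done 22, write 23  <struct: M1 busy until I2 writes@15>
6) issue 24, read 25, done 30, write 31  <WAW R5: wait I5 write@23>

cycle = 31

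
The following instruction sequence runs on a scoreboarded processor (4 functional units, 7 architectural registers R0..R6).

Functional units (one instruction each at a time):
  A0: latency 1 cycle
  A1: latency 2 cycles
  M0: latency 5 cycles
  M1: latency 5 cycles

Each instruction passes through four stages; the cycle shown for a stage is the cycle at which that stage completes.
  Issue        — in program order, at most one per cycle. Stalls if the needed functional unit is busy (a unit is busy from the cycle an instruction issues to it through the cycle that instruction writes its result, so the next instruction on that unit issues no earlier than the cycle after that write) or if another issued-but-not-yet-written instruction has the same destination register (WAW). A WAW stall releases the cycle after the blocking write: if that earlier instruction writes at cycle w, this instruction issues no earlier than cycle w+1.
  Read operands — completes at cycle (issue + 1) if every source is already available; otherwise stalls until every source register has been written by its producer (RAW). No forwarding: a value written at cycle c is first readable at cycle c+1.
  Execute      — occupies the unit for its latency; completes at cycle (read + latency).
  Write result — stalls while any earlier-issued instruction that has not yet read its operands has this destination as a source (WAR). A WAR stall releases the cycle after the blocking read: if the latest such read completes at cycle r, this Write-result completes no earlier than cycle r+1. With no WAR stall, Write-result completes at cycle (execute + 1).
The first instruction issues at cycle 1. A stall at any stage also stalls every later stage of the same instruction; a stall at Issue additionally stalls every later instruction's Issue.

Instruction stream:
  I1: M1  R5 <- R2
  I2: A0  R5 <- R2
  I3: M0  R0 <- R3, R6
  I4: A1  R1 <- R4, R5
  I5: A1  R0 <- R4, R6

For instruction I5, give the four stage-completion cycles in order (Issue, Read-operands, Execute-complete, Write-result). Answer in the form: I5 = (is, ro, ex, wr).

[I1] 1/2/7/8
[I2] 9/10/11/12  (WAW R5: wait I1 write@8)
[I3] 10/11/16/17
[I4] 11/13/15/16  (RAW R5: wait I2 write@12)
[I5] 18/19/21/22  (WAW R0: wait I3 write@17)

I5 = (18, 19, 21, 22)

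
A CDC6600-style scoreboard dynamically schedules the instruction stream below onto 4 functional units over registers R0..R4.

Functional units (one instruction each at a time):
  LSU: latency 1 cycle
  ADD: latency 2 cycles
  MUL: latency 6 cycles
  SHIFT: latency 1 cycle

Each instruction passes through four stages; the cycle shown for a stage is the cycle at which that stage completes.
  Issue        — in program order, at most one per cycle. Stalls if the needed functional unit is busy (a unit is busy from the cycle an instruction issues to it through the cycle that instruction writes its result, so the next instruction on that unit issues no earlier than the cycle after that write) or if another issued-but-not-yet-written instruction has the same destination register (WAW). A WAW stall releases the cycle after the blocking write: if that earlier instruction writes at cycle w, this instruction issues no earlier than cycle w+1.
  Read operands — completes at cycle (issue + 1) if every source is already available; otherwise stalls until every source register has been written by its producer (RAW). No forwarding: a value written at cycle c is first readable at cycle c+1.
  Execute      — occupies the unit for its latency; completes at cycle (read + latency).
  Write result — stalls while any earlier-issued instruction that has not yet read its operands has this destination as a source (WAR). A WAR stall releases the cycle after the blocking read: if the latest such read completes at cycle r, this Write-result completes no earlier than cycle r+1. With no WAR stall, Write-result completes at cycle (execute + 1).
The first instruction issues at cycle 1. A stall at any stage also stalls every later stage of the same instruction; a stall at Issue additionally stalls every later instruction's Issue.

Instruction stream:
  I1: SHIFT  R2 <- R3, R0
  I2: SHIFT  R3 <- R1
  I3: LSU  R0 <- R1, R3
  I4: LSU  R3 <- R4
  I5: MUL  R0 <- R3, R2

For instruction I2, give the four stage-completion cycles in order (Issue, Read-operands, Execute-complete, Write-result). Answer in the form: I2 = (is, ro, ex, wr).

cycle 1: issue I1 (SHIFT)
cycle 2: I1 read-ops
cycle 3: I1 finished on SHIFT
cycle 4: I1→R2
cycle 5: issue I2 (SHIFT)
cycle 6: I2 read-ops; issue I3 (LSU)
cycle 7: I2 finished on SHIFT
cycle 8: I2→R3
cycle 9: I3 read-ops
cycle 10: I3 finished on LSU
cycle 11: I3→R0
cycle 12: issue I4 (LSU)
cycle 13: I4 read-ops; issue I5 (MUL)
cycle 14: I4 finished on LSU
cycle 15: I4→R3
cycle 16: I5 read-ops
cycle 22: I5 finished on MUL
cycle 23: I5→R0

I2 = (5, 6, 7, 8)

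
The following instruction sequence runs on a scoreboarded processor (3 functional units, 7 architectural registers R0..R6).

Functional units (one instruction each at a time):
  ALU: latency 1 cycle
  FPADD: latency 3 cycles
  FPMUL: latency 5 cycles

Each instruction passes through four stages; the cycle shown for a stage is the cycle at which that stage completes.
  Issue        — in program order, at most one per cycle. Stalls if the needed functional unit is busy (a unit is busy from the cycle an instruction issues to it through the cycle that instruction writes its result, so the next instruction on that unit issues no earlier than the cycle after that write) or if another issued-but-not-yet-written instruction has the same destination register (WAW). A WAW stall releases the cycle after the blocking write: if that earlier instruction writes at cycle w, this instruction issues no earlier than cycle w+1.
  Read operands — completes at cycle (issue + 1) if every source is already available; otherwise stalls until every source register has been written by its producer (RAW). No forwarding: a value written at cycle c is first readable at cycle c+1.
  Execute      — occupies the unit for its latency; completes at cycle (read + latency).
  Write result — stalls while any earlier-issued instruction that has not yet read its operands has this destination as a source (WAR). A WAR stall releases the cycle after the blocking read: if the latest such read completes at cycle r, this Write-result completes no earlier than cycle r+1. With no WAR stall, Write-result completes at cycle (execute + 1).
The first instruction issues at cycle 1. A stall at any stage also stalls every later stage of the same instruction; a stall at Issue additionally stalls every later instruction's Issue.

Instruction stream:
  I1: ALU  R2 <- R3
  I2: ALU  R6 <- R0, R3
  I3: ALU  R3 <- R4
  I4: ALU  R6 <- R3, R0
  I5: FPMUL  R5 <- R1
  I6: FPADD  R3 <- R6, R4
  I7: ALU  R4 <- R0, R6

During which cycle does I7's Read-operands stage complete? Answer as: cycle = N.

c1: I1→ALU
c2: I1 RO
c3: I1 EX
c4: I1 WR R2
c5: I2→ALU
c6: I2 RO
c7: I2 EX
c8: I2 WR R6
c9: I3→ALU
c10: I3 RO
c11: I3 EX
c12: I3 WR R3
c13: I4→ALU
c14: I4 RO, I5→FPMUL
c15: I4 EX, I5 RO, I6→FPADD
c16: I4 WR R6
c17: I6 RO, I7→ALU
c18: I7 RO
c19: I7 EX
c20: I5 EX, I6 EX, I7 WR R4
c21: I5 WR R5, I6 WR R3

cycle = 18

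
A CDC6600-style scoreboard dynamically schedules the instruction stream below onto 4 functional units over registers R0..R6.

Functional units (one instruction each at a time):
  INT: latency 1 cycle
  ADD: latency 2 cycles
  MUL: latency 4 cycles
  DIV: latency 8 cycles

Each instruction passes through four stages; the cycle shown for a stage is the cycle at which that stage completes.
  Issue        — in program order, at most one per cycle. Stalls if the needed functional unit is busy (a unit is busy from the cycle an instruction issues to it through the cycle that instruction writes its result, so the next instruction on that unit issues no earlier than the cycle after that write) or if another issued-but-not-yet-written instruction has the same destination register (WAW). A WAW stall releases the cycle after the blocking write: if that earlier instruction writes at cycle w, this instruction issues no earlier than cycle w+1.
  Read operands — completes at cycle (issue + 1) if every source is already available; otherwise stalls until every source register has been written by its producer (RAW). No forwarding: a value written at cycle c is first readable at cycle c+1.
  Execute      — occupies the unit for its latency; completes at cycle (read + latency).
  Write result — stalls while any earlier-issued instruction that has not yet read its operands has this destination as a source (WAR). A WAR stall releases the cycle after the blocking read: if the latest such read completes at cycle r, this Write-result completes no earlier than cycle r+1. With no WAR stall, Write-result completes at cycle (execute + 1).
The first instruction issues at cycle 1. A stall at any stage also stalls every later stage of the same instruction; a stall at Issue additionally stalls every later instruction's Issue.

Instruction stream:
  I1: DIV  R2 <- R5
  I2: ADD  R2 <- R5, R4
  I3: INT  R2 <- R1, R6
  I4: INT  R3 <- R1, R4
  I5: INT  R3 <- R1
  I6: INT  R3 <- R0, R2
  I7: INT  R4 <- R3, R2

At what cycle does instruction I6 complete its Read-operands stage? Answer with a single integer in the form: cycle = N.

1) issue 1, read 2, done 10, write 11
2) issue 12, read 13, done 15, write 16  <WAW R2: wait I1 write@11>
3) issue 17, read 18, done 19, write 20  <WAW R2: wait I2 write@16>
4) issue 21, read 22, done 23, write 24  <struct: INT busy until I3 writes@20>
5) issue 25, read 26, done 27, write 28  <struct: INT busy until I4 writes@24>
6) issue 29, read 30, done 31, write 32  <struct: INT busy until I5 writes@28>
7) issue 33, read 34, done 35, write 36  <struct: INT busy until I6 writes@32>

cycle = 30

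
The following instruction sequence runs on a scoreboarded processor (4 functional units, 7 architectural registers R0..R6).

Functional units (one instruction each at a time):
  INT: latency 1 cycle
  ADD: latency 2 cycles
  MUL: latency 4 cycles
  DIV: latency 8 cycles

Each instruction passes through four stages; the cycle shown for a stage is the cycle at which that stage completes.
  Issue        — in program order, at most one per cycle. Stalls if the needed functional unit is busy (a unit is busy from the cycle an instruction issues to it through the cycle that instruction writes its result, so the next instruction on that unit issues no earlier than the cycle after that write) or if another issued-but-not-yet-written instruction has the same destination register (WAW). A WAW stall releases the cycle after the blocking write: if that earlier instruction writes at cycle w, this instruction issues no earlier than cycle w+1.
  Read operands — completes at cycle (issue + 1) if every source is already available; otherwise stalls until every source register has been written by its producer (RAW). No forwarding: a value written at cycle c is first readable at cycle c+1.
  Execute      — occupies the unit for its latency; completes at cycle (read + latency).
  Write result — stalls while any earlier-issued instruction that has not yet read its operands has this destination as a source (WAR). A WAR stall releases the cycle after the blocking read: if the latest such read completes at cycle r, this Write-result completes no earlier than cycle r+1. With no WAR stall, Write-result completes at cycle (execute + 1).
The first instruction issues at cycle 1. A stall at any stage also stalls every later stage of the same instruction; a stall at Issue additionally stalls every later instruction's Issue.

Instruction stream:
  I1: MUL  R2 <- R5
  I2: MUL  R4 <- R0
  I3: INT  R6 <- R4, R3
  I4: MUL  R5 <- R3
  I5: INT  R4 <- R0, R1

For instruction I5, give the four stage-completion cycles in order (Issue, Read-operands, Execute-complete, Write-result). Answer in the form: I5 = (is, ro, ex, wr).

I5 = (18, 19, 20, 21)

t=1  I1 issues→MUL
t=2  I1 reads
t=6  I1 exec-done
t=7  I1 writes R2
t=8  I2 issues→MUL
t=9  I2 reads · I3 issues→INT
t=13  I2 exec-done
t=14  I2 writes R4
t=15  I3 reads · I4 issues→MUL
t=16  I3 exec-done · I4 reads
t=17  I3 writes R6
t=18  I5 issues→INT
t=19  I5 reads
t=20  I4 exec-done · I5 exec-done
t=21  I4 writes R5 · I5 writes R4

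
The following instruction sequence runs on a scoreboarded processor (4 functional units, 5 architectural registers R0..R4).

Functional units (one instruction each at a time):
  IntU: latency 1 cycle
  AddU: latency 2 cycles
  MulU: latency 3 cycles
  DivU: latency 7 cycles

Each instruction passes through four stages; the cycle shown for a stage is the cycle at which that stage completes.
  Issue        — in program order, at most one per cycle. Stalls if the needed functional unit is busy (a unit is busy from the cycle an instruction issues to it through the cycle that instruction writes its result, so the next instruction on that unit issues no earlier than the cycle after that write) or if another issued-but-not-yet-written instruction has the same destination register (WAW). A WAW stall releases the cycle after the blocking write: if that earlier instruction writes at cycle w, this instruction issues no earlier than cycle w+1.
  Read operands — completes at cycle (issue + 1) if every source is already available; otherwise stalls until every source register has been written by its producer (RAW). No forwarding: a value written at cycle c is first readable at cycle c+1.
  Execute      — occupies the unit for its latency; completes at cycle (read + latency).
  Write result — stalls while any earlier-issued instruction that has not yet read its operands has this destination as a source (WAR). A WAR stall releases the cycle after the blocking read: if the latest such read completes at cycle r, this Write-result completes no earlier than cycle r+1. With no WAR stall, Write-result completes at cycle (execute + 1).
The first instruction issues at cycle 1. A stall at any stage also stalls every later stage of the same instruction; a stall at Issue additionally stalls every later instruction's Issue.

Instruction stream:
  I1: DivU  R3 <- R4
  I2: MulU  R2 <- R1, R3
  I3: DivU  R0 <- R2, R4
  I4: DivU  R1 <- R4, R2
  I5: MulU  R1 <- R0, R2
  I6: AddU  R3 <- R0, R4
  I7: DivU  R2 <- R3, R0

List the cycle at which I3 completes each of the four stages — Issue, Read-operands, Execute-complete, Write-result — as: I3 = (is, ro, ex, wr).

I3 = (11, 16, 23, 24)

t=1  I1 dispatched to DivU
t=2  I1 operands ready | I2 dispatched to MulU
t=9  I1 complete
t=10  R3←I1
t=11  I2 operands ready | I3 dispatched to DivU
t=14  I2 complete
t=15  R2←I2
t=16  I3 operands ready
t=23  I3 complete
t=24  R0←I3
t=25  I4 dispatched to DivU
t=26  I4 operands ready
t=33  I4 complete
t=34  R1←I4
t=35  I5 dispatched to MulU
t=36  I5 operands ready | I6 dispatched to AddU
t=37  I6 operands ready | I7 dispatched to DivU
t=39  I5 complete | I6 complete
t=40  R1←I5 | R3←I6
t=41  I7 operands ready
t=48  I7 complete
t=49  R2←I7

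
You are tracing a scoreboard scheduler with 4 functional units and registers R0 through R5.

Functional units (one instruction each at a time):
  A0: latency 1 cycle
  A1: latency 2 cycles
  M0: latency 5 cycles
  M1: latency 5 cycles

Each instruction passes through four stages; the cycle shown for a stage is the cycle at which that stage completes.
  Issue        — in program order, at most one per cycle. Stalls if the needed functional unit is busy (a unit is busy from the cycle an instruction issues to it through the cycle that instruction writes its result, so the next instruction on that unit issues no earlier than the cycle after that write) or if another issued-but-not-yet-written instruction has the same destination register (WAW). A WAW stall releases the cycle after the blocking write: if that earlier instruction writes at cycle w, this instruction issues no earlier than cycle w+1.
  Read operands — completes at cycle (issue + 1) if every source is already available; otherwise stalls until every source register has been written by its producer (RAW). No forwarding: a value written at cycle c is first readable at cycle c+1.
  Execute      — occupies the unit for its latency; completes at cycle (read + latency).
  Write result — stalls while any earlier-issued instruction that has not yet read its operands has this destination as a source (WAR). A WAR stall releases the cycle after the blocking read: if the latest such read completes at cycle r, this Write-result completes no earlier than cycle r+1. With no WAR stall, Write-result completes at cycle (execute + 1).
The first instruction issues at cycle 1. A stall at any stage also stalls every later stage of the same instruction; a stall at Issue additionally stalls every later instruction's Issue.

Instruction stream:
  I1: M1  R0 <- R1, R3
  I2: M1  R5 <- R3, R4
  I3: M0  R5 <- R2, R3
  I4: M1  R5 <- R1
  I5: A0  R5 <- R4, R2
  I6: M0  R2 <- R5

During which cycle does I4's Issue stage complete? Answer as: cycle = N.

cycle = 25

c1: I1 dispatched to M1
c2: I1 operands ready
c7: I1 complete
c8: R0←I1
c9: I2 dispatched to M1
c10: I2 operands ready
c15: I2 complete
c16: R5←I2
c17: I3 dispatched to M0
c18: I3 operands ready
c23: I3 complete
c24: R5←I3
c25: I4 dispatched to M1
c26: I4 operands ready
c31: I4 complete
c32: R5←I4
c33: I5 dispatched to A0
c34: I5 operands ready; I6 dispatched to M0
c35: I5 complete
c36: R5←I5
c37: I6 operands ready
c42: I6 complete
c43: R2←I6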